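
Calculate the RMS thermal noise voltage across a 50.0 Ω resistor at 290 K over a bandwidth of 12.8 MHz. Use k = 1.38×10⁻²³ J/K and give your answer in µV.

3.20 µV

V_n = √(4kTRB)
4kTRB = 4 × 1.38×10⁻²³ × 290 × 5.00×10¹ × 1.28×10⁷ = 1.02×10⁻¹¹ V²
V_n = √(1.02×10⁻¹¹) = 3.20×10⁻⁶ V = 3.20 µV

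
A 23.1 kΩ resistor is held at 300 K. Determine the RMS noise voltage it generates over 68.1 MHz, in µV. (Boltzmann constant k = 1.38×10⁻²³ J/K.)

161 µV

V_n = √(4kTRB)
4kTRB = 4 × 1.38×10⁻²³ × 300 × 2.31×10⁴ × 6.81×10⁷ = 2.61×10⁻⁸ V²
V_n = √(2.61×10⁻⁸) = 1.61×10⁻⁴ V = 161 µV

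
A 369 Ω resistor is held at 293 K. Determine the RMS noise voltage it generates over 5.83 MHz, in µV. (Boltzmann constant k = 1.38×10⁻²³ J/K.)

V_n = √(4kTRB)
4kTRB = 4 × 1.38×10⁻²³ × 293 × 3.69×10² × 5.83×10⁶ = 3.48×10⁻¹¹ V²
V_n = √(3.48×10⁻¹¹) = 5.90×10⁻⁶ V = 5.90 µV

5.90 µV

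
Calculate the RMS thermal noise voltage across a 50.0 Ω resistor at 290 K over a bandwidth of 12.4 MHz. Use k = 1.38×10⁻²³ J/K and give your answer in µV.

V_n = √(4kTRB)
4kTRB = 4 × 1.38×10⁻²³ × 290 × 5.00×10¹ × 1.24×10⁷ = 9.92×10⁻¹² V²
V_n = √(9.92×10⁻¹²) = 3.15×10⁻⁶ V = 3.15 µV

3.15 µV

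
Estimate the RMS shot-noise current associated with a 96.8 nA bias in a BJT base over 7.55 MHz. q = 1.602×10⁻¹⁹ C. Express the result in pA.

I_n = √(2qI·B)
2qI·B = 2 × 1.602×10⁻¹⁹ × 9.68×10⁻⁸ × 7.55×10⁶ = 2.34×10⁻¹⁹ A²
I_n = √(2.34×10⁻¹⁹) = 4.84×10⁻¹⁰ A = 484 pA

484 pA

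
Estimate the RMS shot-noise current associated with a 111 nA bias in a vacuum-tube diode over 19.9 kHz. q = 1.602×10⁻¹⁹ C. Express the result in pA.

I_n = √(2qI·B)
2qI·B = 2 × 1.602×10⁻¹⁹ × 1.11×10⁻⁷ × 1.99×10⁴ = 7.08×10⁻²² A²
I_n = √(7.08×10⁻²²) = 2.66×10⁻¹¹ A = 26.6 pA

26.6 pA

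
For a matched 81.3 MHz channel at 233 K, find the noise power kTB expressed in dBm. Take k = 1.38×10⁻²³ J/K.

P_n = kTB = 1.38×10⁻²³ × 233 × 8.13×10⁷ = 2.61×10⁻¹³ W
In dBm: 10 log₁₀(2.61×10⁻¹³ / 10⁻³) = −95.8 dBm

−95.8 dBm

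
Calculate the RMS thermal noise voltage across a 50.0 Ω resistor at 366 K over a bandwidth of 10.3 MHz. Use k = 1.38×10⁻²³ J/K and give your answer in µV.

V_n = √(4kTRB)
4kTRB = 4 × 1.38×10⁻²³ × 366 × 5.00×10¹ × 1.03×10⁷ = 1.04×10⁻¹¹ V²
V_n = √(1.04×10⁻¹¹) = 3.23×10⁻⁶ V = 3.23 µV

3.23 µV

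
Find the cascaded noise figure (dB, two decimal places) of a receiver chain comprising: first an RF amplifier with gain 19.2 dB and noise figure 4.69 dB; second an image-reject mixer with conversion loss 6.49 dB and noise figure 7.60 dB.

Convert to linear (a loss of L dB is a gain of −L dB): F_i = 10^(NF_i/10), G_i = 10^(G_i,dB/10)
  Stage 1: F_1 = 10^(4.69/10) = 2.944, G_1 = 10^(19.2/10) = 83.18
  Stage 2: F_2 = 10^(7.60/10) = 5.754, G_2 = 10^(−6.49/10) = 0.2244
Friis cascade:
  F = 2.944 + (5.754 − 1)/83.18 = 3.002
NF = 10 log₁₀(3.002) = 4.77 dB

4.77 dB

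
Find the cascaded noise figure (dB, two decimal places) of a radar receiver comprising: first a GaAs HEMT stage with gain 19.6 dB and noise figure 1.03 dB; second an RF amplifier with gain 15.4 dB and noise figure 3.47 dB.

Convert to linear (a loss of L dB is a gain of −L dB): F_i = 10^(NF_i/10), G_i = 10^(G_i,dB/10)
  Stage 1: F_1 = 10^(1.03/10) = 1.268, G_1 = 10^(19.6/10) = 91.20
  Stage 2: F_2 = 10^(3.47/10) = 2.223, G_2 = 10^(15.4/10) = 34.67
Friis cascade:
  F = 1.268 + (2.223 − 1)/91.20 = 1.281
NF = 10 log₁₀(1.281) = 1.08 dB

1.08 dB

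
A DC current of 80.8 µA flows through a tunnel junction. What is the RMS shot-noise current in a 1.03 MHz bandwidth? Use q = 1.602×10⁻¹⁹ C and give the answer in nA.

I_n = √(2qI·B)
2qI·B = 2 × 1.602×10⁻¹⁹ × 8.08×10⁻⁵ × 1.03×10⁶ = 2.67×10⁻¹⁷ A²
I_n = √(2.67×10⁻¹⁷) = 5.16×10⁻⁹ A = 5.16 nA

5.16 nA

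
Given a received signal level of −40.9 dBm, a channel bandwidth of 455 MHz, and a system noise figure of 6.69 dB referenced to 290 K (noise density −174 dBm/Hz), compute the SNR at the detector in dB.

Noise floor: N = −174 + 10 log₁₀(B) + NF
10 log₁₀(4.55×10⁸) = 86.58 dB
N = −174 + 86.58 + 6.69 = −80.73 dBm
SNR = P_sig − N = −40.9 − (−80.73) = 39.83 dB → 39.8 dB

39.8 dB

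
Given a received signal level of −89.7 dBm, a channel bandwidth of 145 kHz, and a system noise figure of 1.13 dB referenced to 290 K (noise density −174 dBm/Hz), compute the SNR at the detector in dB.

31.6 dB

Noise floor: N = −174 + 10 log₁₀(B) + NF
10 log₁₀(1.45×10⁵) = 51.61 dB
N = −174 + 51.61 + 1.13 = −121.26 dBm
SNR = P_sig − N = −89.7 − (−121.26) = 31.56 dB → 31.6 dB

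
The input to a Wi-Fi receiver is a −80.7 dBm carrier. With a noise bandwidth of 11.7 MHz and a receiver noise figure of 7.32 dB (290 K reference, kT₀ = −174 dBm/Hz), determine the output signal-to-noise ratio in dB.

15.3 dB

Noise floor: N = −174 + 10 log₁₀(B) + NF
10 log₁₀(1.17×10⁷) = 70.68 dB
N = −174 + 70.68 + 7.32 = −96.00 dBm
SNR = P_sig − N = −80.7 − (−96.00) = 15.30 dB → 15.3 dB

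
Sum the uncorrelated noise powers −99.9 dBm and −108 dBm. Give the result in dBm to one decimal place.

Convert to linear, add, convert back:
P₁ = 1.02×10⁻¹³ W, P₂ = 1.58×10⁻¹⁴ W
P_tot = 1.18×10⁻¹³ W → 10 log₁₀(P_tot / 10⁻³) = −99.3 dBm

−99.3 dBm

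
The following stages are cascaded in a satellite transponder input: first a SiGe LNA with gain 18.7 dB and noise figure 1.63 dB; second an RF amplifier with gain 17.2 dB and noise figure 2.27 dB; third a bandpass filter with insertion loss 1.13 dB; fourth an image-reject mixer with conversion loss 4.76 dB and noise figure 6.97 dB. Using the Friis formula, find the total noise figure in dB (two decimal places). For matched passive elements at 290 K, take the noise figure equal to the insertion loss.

Convert to linear (a loss of L dB is a gain of −L dB): F_i = 10^(NF_i/10), G_i = 10^(G_i,dB/10)
  Stage 1: F_1 = 10^(1.63/10) = 1.455, G_1 = 10^(18.7/10) = 74.13
  Stage 2: F_2 = 10^(2.27/10) = 1.687, G_2 = 10^(17.2/10) = 52.48
  Stage 3: F_3 = 10^(1.13/10) = 1.297, G_3 = 10^(−1.13/10) = 0.7709
  Stage 4: F_4 = 10^(6.97/10) = 4.977, G_4 = 10^(−4.76/10) = 0.3342
Friis cascade:
  F = 1.455 + (1.687 − 1)/74.13 + (1.297 − 1)/3890 + (4.977 − 1)/2999 = 1.466
NF = 10 log₁₀(1.466) = 1.66 dB

1.66 dB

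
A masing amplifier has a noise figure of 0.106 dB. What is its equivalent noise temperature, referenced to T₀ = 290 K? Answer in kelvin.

7.17 K

F = 10^(0.106/10) = 1.02471
T_e = (F − 1)·T₀ = (1.02471 − 1) × 290 = 7.17 K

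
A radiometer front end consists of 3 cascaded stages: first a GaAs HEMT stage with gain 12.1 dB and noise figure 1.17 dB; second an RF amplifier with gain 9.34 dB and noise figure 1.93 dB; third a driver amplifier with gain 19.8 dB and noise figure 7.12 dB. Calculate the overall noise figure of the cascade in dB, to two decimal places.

1.38 dB

Convert to linear (a loss of L dB is a gain of −L dB): F_i = 10^(NF_i/10), G_i = 10^(G_i,dB/10)
  Stage 1: F_1 = 10^(1.17/10) = 1.309, G_1 = 10^(12.1/10) = 16.22
  Stage 2: F_2 = 10^(1.93/10) = 1.560, G_2 = 10^(9.34/10) = 8.590
  Stage 3: F_3 = 10^(7.12/10) = 5.152, G_3 = 10^(19.8/10) = 95.50
Friis cascade:
  F = 1.309 + (1.560 − 1)/16.22 + (5.152 − 1)/139.3 = 1.373
NF = 10 log₁₀(1.373) = 1.38 dB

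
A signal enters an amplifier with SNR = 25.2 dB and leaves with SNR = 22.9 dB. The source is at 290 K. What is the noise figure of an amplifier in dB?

NF (dB) = SNR_in(dB) − SNR_out(dB) when the source is at T₀
NF = 25.2 − 22.9 = 2.3 dB

2.3 dB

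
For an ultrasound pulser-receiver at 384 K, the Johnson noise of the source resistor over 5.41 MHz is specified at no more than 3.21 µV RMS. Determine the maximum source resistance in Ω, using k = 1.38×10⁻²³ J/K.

Johnson–Nyquist: V_n = √(4kTRB) ⇒ R = V_n² / (4kTB)
4kTB = 4 × 1.38×10⁻²³ × 384 × 5.41×10⁶ = 1.15×10⁻¹³
R = (3.21×10⁻⁶)² / 1.15×10⁻¹³ = 8.99×10¹ Ω = 89.9 Ω

89.9 Ω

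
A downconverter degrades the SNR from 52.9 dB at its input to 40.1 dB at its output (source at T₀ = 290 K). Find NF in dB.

NF (dB) = SNR_in(dB) − SNR_out(dB) when the source is at T₀
NF = 52.9 − 40.1 = 12.8 dB

12.8 dB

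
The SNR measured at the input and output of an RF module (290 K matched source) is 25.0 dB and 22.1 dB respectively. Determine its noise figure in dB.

NF (dB) = SNR_in(dB) − SNR_out(dB) when the source is at T₀
NF = 25.0 − 22.1 = 2.9 dB

2.9 dB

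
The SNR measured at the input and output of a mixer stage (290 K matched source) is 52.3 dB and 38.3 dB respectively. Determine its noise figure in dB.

NF (dB) = SNR_in(dB) − SNR_out(dB) when the source is at T₀
NF = 52.3 − 38.3 = 14.0 dB

14.0 dB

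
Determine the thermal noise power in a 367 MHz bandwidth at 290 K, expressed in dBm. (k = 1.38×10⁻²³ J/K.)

−88.3 dBm

P_n = kTB = 1.38×10⁻²³ × 290 × 3.67×10⁸ = 1.47×10⁻¹² W
In dBm: 10 log₁₀(1.47×10⁻¹² / 10⁻³) = −88.3 dBm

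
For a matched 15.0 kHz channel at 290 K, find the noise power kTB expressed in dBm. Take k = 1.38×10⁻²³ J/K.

P_n = kTB = 1.38×10⁻²³ × 290 × 1.50×10⁴ = 6.00×10⁻¹⁷ W
In dBm: 10 log₁₀(6.00×10⁻¹⁷ / 10⁻³) = −132.2 dBm

−132.2 dBm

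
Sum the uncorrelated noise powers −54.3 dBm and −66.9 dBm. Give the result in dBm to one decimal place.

Convert to linear, add, convert back:
P₁ = 3.72×10⁻⁹ W, P₂ = 2.04×10⁻¹⁰ W
P_tot = 3.92×10⁻⁹ W → 10 log₁₀(P_tot / 10⁻³) = −54.1 dBm

−54.1 dBm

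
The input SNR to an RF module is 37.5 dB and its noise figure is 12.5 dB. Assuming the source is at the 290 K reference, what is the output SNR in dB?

25.0 dB

By definition F = SNR_in/SNR_out, so in dB: SNR_out = SNR_in − NF
SNR_out = 37.5 − 12.5 = 25.0 dB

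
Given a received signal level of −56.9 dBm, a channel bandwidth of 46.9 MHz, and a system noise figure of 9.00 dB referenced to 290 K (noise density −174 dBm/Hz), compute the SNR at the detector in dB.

31.4 dB

Noise floor: N = −174 + 10 log₁₀(B) + NF
10 log₁₀(4.69×10⁷) = 76.71 dB
N = −174 + 76.71 + 9.00 = −88.29 dBm
SNR = P_sig − N = −56.9 − (−88.29) = 31.39 dB → 31.4 dB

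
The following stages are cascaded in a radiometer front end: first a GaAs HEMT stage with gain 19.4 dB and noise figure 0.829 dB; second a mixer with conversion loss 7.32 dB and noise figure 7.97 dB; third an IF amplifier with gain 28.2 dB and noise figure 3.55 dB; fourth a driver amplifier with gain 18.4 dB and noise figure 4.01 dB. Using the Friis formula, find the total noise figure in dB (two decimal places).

Convert to linear (a loss of L dB is a gain of −L dB): F_i = 10^(NF_i/10), G_i = 10^(G_i,dB/10)
  Stage 1: F_1 = 10^(0.829/10) = 1.210, G_1 = 10^(19.4/10) = 87.10
  Stage 2: F_2 = 10^(7.97/10) = 6.266, G_2 = 10^(−7.32/10) = 0.1854
  Stage 3: F_3 = 10^(3.55/10) = 2.265, G_3 = 10^(28.2/10) = 660.7
  Stage 4: F_4 = 10^(4.01/10) = 2.518, G_4 = 10^(18.4/10) = 69.18
Friis cascade:
  F = 1.210 + (6.266 − 1)/87.10 + (2.265 − 1)/16.14 + (2.518 − 1)/1.067×10⁴ = 1.349
NF = 10 log₁₀(1.349) = 1.30 dB

1.30 dB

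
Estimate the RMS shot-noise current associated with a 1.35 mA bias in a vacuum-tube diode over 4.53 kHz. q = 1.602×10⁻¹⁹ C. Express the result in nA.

1.40 nA

I_n = √(2qI·B)
2qI·B = 2 × 1.602×10⁻¹⁹ × 1.35×10⁻³ × 4.53×10³ = 1.96×10⁻¹⁸ A²
I_n = √(1.96×10⁻¹⁸) = 1.40×10⁻⁹ A = 1.40 nA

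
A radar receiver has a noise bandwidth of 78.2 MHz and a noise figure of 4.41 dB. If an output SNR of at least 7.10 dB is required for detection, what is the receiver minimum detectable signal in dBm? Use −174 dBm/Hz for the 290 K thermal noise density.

−83.6 dBm

Sensitivity = −174 + 10 log₁₀(B) + NF + SNR_min
= −174 + 78.93 + 4.41 + 7.10
= −83.56 dBm → −83.6 dBm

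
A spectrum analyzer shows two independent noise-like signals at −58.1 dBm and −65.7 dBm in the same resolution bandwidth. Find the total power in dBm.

Convert to linear, add, convert back:
P₁ = 1.55×10⁻⁹ W, P₂ = 2.69×10⁻¹⁰ W
P_tot = 1.82×10⁻⁹ W → 10 log₁₀(P_tot / 10⁻³) = −57.4 dBm

−57.4 dBm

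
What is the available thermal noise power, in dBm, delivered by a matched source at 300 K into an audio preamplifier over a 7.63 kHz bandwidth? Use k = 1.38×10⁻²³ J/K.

−135.0 dBm

P_n = kTB = 1.38×10⁻²³ × 300 × 7.63×10³ = 3.16×10⁻¹⁷ W
In dBm: 10 log₁₀(3.16×10⁻¹⁷ / 10⁻³) = −135.0 dBm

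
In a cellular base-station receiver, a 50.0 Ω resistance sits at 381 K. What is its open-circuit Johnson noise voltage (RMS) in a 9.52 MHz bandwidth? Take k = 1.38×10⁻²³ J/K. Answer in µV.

V_n = √(4kTRB)
4kTRB = 4 × 1.38×10⁻²³ × 381 × 5.00×10¹ × 9.52×10⁶ = 1.00×10⁻¹¹ V²
V_n = √(1.00×10⁻¹¹) = 3.16×10⁻⁶ V = 3.16 µV

3.16 µV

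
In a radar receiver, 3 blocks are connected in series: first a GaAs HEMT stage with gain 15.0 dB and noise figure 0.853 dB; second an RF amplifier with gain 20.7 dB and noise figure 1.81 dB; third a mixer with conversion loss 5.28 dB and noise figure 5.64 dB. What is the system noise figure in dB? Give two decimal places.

0.91 dB

Convert to linear (a loss of L dB is a gain of −L dB): F_i = 10^(NF_i/10), G_i = 10^(G_i,dB/10)
  Stage 1: F_1 = 10^(0.853/10) = 1.217, G_1 = 10^(15.0/10) = 31.62
  Stage 2: F_2 = 10^(1.81/10) = 1.517, G_2 = 10^(20.7/10) = 117.5
  Stage 3: F_3 = 10^(5.64/10) = 3.664, G_3 = 10^(−5.28/10) = 0.2965
Friis cascade:
  F = 1.217 + (1.517 − 1)/31.62 + (3.664 − 1)/3715 = 1.234
NF = 10 log₁₀(1.234) = 0.91 dB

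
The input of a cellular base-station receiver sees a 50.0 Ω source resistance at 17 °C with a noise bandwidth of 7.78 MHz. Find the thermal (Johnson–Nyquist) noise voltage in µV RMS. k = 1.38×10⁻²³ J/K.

2.50 µV

T = 17 °C + 273.15 = 290.15 K
V_n = √(4kTRB)
4kTRB = 4 × 1.38×10⁻²³ × 290.15 × 5.00×10¹ × 7.78×10⁶ = 6.23×10⁻¹² V²
V_n = √(6.23×10⁻¹²) = 2.50×10⁻⁶ V = 2.50 µV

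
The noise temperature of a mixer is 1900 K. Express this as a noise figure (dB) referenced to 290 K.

8.78 dB

F = 1 + T_e/T₀ = 1 + 1900/290 = 7.55172
NF = 10 log₁₀(7.55172) = 8.78 dB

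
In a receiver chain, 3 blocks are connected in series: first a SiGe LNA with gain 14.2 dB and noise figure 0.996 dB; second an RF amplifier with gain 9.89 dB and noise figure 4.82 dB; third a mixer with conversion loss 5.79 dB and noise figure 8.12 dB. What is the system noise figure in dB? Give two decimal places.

1.32 dB

Convert to linear (a loss of L dB is a gain of −L dB): F_i = 10^(NF_i/10), G_i = 10^(G_i,dB/10)
  Stage 1: F_1 = 10^(0.996/10) = 1.258, G_1 = 10^(14.2/10) = 26.30
  Stage 2: F_2 = 10^(4.82/10) = 3.034, G_2 = 10^(9.89/10) = 9.750
  Stage 3: F_3 = 10^(8.12/10) = 6.486, G_3 = 10^(−5.79/10) = 0.2636
Friis cascade:
  F = 1.258 + (3.034 − 1)/26.30 + (6.486 − 1)/256.4 = 1.356
NF = 10 log₁₀(1.356) = 1.32 dB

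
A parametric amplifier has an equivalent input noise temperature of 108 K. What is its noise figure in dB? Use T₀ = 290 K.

F = 1 + T_e/T₀ = 1 + 108/290 = 1.37241
NF = 10 log₁₀(1.37241) = 1.37 dB

1.37 dB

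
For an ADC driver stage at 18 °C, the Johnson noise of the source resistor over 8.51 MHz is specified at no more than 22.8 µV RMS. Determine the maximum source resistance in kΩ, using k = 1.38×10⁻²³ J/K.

3.80 kΩ

T = 18 °C + 273.15 = 291.15 K
Johnson–Nyquist: V_n = √(4kTRB) ⇒ R = V_n² / (4kTB)
4kTB = 4 × 1.38×10⁻²³ × 291.15 × 8.51×10⁶ = 1.37×10⁻¹³
R = (2.28×10⁻⁵)² / 1.37×10⁻¹³ = 3.80×10³ Ω = 3.80 kΩ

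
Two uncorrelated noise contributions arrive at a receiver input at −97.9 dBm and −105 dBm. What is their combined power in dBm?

−97.1 dBm

Convert to linear, add, convert back:
P₁ = 1.62×10⁻¹³ W, P₂ = 3.16×10⁻¹⁴ W
P_tot = 1.94×10⁻¹³ W → 10 log₁₀(P_tot / 10⁻³) = −97.1 dBm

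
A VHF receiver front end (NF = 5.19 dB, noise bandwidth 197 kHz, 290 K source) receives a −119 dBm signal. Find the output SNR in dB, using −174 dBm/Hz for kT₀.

−3.1 dB

Noise floor: N = −174 + 10 log₁₀(B) + NF
10 log₁₀(1.97×10⁵) = 52.94 dB
N = −174 + 52.94 + 5.19 = −115.87 dBm
SNR = P_sig − N = −119 − (−115.87) = −3.13 dB → −3.1 dB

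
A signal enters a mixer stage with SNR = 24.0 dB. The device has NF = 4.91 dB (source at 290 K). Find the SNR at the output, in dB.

By definition F = SNR_in/SNR_out, so in dB: SNR_out = SNR_in − NF
SNR_out = 24.0 − 4.91 = 19.09 dB

19.09 dB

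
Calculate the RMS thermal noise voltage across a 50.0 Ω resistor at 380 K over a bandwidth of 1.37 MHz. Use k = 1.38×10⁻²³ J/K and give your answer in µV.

V_n = √(4kTRB)
4kTRB = 4 × 1.38×10⁻²³ × 380 × 5.00×10¹ × 1.37×10⁶ = 1.44×10⁻¹² V²
V_n = √(1.44×10⁻¹²) = 1.20×10⁻⁶ V = 1.20 µV

1.20 µV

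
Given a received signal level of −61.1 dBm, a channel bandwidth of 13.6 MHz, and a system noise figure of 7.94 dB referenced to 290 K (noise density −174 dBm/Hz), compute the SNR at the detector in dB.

33.6 dB

Noise floor: N = −174 + 10 log₁₀(B) + NF
10 log₁₀(1.36×10⁷) = 71.34 dB
N = −174 + 71.34 + 7.94 = −94.72 dBm
SNR = P_sig − N = −61.1 − (−94.72) = 33.62 dB → 33.6 dB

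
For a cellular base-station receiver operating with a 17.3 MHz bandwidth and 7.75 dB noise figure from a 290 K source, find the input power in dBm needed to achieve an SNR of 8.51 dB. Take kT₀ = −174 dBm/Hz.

−85.4 dBm

Sensitivity = −174 + 10 log₁₀(B) + NF + SNR_min
= −174 + 72.38 + 7.75 + 8.51
= −85.36 dBm → −85.4 dBm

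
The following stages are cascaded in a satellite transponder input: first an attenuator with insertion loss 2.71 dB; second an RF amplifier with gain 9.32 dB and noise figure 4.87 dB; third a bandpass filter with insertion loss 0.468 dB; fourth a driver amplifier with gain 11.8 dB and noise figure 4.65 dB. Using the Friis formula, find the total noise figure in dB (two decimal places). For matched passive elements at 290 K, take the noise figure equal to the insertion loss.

7.94 dB

Convert to linear (a loss of L dB is a gain of −L dB): F_i = 10^(NF_i/10), G_i = 10^(G_i,dB/10)
  Stage 1: F_1 = 10^(2.71/10) = 1.866, G_1 = 10^(−2.71/10) = 0.5358
  Stage 2: F_2 = 10^(4.87/10) = 3.069, G_2 = 10^(9.32/10) = 8.551
  Stage 3: F_3 = 10^(0.468/10) = 1.114, G_3 = 10^(−0.468/10) = 0.8978
  Stage 4: F_4 = 10^(4.65/10) = 2.917, G_4 = 10^(11.8/10) = 15.14
Friis cascade:
  F = 1.866 + (3.069 − 1)/0.5358 + (1.114 − 1)/4.581 + (2.917 − 1)/4.113 = 6.219
NF = 10 log₁₀(6.219) = 7.94 dB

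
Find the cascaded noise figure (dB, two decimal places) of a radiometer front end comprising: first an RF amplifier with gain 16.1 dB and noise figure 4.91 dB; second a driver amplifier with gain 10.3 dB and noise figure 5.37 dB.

Convert to linear (a loss of L dB is a gain of −L dB): F_i = 10^(NF_i/10), G_i = 10^(G_i,dB/10)
  Stage 1: F_1 = 10^(4.91/10) = 3.097, G_1 = 10^(16.1/10) = 40.74
  Stage 2: F_2 = 10^(5.37/10) = 3.443, G_2 = 10^(10.3/10) = 10.72
Friis cascade:
  F = 3.097 + (3.443 − 1)/40.74 = 3.157
NF = 10 log₁₀(3.157) = 4.99 dB

4.99 dB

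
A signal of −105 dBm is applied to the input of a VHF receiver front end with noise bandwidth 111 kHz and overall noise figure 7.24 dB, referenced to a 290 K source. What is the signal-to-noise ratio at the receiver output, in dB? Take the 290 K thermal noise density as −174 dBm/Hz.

Noise floor: N = −174 + 10 log₁₀(B) + NF
10 log₁₀(1.11×10⁵) = 50.45 dB
N = −174 + 50.45 + 7.24 = −116.31 dBm
SNR = P_sig − N = −105 − (−116.31) = 11.31 dB → 11.3 dB

11.3 dB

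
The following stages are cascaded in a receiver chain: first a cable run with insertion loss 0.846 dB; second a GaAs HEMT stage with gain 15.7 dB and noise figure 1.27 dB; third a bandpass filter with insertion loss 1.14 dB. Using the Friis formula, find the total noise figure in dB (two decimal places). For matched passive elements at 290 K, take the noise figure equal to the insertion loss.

2.14 dB

Convert to linear (a loss of L dB is a gain of −L dB): F_i = 10^(NF_i/10), G_i = 10^(G_i,dB/10)
  Stage 1: F_1 = 10^(0.846/10) = 1.215, G_1 = 10^(−0.846/10) = 0.8230
  Stage 2: F_2 = 10^(1.27/10) = 1.340, G_2 = 10^(15.7/10) = 37.15
  Stage 3: F_3 = 10^(1.14/10) = 1.300, G_3 = 10^(−1.14/10) = 0.7691
Friis cascade:
  F = 1.215 + (1.340 − 1)/0.8230 + (1.300 − 1)/30.58 = 1.638
NF = 10 log₁₀(1.638) = 2.14 dB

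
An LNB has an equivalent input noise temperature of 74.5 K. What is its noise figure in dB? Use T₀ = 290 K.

F = 1 + T_e/T₀ = 1 + 74.5/290 = 1.2569
NF = 10 log₁₀(1.2569) = 0.993 dB

0.993 dB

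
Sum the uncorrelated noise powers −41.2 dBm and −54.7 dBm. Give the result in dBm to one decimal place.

Convert to linear, add, convert back:
P₁ = 7.59×10⁻⁸ W, P₂ = 3.39×10⁻⁹ W
P_tot = 7.92×10⁻⁸ W → 10 log₁₀(P_tot / 10⁻³) = −41.0 dBm

−41.0 dBm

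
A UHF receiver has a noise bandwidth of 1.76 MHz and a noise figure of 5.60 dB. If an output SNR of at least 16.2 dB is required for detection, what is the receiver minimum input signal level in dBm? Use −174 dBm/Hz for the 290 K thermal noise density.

Sensitivity = −174 + 10 log₁₀(B) + NF + SNR_min
= −174 + 62.46 + 5.60 + 16.2
= −89.74 dBm → −89.7 dBm

−89.7 dBm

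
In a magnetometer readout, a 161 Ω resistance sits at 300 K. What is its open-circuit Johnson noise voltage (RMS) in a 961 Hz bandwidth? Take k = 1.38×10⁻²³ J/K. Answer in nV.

V_n = √(4kTRB)
4kTRB = 4 × 1.38×10⁻²³ × 300 × 1.61×10² × 9.61×10² = 2.56×10⁻¹⁵ V²
V_n = √(2.56×10⁻¹⁵) = 5.06×10⁻⁸ V = 50.6 nV

50.6 nV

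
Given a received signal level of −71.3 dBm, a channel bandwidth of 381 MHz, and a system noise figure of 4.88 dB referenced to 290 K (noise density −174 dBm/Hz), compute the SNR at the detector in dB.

Noise floor: N = −174 + 10 log₁₀(B) + NF
10 log₁₀(3.81×10⁸) = 85.81 dB
N = −174 + 85.81 + 4.88 = −83.31 dBm
SNR = P_sig − N = −71.3 − (−83.31) = 12.01 dB → 12.0 dB

12.0 dB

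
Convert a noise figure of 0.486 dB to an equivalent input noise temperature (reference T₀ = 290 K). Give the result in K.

F = 10^(0.486/10) = 1.11841
T_e = (F − 1)·T₀ = (1.11841 − 1) × 290 = 34.3 K

34.3 K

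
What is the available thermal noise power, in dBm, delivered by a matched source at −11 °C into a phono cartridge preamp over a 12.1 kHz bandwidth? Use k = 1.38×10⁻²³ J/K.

−133.6 dBm

T = −11 °C + 273.15 = 262.15 K
P_n = kTB = 1.38×10⁻²³ × 262.15 × 1.21×10⁴ = 4.38×10⁻¹⁷ W
In dBm: 10 log₁₀(4.38×10⁻¹⁷ / 10⁻³) = −133.6 dBm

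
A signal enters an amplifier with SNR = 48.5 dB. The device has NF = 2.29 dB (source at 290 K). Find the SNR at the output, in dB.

By definition F = SNR_in/SNR_out, so in dB: SNR_out = SNR_in − NF
SNR_out = 48.5 − 2.29 = 46.21 dB

46.21 dB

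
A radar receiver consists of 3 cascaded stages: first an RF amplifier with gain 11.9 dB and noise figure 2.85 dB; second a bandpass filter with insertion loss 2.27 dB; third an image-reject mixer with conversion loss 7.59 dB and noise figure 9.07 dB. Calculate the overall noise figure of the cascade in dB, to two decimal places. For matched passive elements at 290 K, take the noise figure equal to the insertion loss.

4.38 dB

Convert to linear (a loss of L dB is a gain of −L dB): F_i = 10^(NF_i/10), G_i = 10^(G_i,dB/10)
  Stage 1: F_1 = 10^(2.85/10) = 1.928, G_1 = 10^(11.9/10) = 15.49
  Stage 2: F_2 = 10^(2.27/10) = 1.687, G_2 = 10^(−2.27/10) = 0.5929
  Stage 3: F_3 = 10^(9.07/10) = 8.072, G_3 = 10^(−7.59/10) = 0.1742
Friis cascade:
  F = 1.928 + (1.687 − 1)/15.49 + (8.072 − 1)/9.183 = 2.742
NF = 10 log₁₀(2.742) = 4.38 dB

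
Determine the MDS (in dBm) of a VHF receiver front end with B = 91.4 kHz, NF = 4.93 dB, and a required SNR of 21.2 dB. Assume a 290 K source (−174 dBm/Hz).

Sensitivity = −174 + 10 log₁₀(B) + NF + SNR_min
= −174 + 49.61 + 4.93 + 21.2
= −98.26 dBm → −98.3 dBm

−98.3 dBm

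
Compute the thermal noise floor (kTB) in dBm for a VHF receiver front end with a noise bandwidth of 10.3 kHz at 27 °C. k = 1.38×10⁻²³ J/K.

T = 27 °C + 273.15 = 300.15 K
P_n = kTB = 1.38×10⁻²³ × 300.15 × 1.03×10⁴ = 4.27×10⁻¹⁷ W
In dBm: 10 log₁₀(4.27×10⁻¹⁷ / 10⁻³) = −133.7 dBm

−133.7 dBm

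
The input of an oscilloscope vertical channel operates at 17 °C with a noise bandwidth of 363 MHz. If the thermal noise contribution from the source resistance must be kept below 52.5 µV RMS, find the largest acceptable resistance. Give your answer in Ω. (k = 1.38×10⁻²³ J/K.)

474 Ω

T = 17 °C + 273.15 = 290.15 K
Johnson–Nyquist: V_n = √(4kTRB) ⇒ R = V_n² / (4kTB)
4kTB = 4 × 1.38×10⁻²³ × 290.15 × 3.63×10⁸ = 5.81×10⁻¹²
R = (5.25×10⁻⁵)² / 5.81×10⁻¹² = 4.74×10² Ω = 474 Ω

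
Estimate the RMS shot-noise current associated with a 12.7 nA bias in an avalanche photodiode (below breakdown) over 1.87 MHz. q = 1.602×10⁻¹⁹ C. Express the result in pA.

87.2 pA

I_n = √(2qI·B)
2qI·B = 2 × 1.602×10⁻¹⁹ × 1.27×10⁻⁸ × 1.87×10⁶ = 7.61×10⁻²¹ A²
I_n = √(7.61×10⁻²¹) = 8.72×10⁻¹¹ A = 87.2 pA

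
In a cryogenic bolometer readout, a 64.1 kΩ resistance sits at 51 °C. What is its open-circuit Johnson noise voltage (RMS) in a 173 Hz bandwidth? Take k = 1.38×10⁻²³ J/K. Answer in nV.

445 nV

T = 51 °C + 273.15 = 324.15 K
V_n = √(4kTRB)
4kTRB = 4 × 1.38×10⁻²³ × 324.15 × 6.41×10⁴ × 1.73×10² = 1.98×10⁻¹³ V²
V_n = √(1.98×10⁻¹³) = 4.45×10⁻⁷ V = 445 nV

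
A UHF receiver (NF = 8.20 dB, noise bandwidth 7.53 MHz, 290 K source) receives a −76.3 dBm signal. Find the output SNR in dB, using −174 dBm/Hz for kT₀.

Noise floor: N = −174 + 10 log₁₀(B) + NF
10 log₁₀(7.53×10⁶) = 68.77 dB
N = −174 + 68.77 + 8.20 = −97.03 dBm
SNR = P_sig − N = −76.3 − (−97.03) = 20.73 dB → 20.7 dB

20.7 dB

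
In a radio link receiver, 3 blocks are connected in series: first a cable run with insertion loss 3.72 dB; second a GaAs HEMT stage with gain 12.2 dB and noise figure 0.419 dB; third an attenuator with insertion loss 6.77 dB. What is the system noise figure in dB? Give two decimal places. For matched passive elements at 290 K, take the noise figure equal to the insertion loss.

Convert to linear (a loss of L dB is a gain of −L dB): F_i = 10^(NF_i/10), G_i = 10^(G_i,dB/10)
  Stage 1: F_1 = 10^(3.72/10) = 2.355, G_1 = 10^(−3.72/10) = 0.4246
  Stage 2: F_2 = 10^(0.419/10) = 1.101, G_2 = 10^(12.2/10) = 16.60
  Stage 3: F_3 = 10^(6.77/10) = 4.753, G_3 = 10^(−6.77/10) = 0.2104
Friis cascade:
  F = 2.355 + (1.101 − 1)/0.4246 + (4.753 − 1)/7.047 = 3.126
NF = 10 log₁₀(3.126) = 4.95 dB

4.95 dB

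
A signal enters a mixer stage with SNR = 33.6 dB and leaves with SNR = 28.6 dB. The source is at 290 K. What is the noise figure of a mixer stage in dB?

5.0 dB

NF (dB) = SNR_in(dB) − SNR_out(dB) when the source is at T₀
NF = 33.6 − 28.6 = 5.0 dB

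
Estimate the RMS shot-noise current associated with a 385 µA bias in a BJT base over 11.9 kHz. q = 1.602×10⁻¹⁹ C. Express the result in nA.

1.21 nA

I_n = √(2qI·B)
2qI·B = 2 × 1.602×10⁻¹⁹ × 3.85×10⁻⁴ × 1.19×10⁴ = 1.47×10⁻¹⁸ A²
I_n = √(1.47×10⁻¹⁸) = 1.21×10⁻⁹ A = 1.21 nA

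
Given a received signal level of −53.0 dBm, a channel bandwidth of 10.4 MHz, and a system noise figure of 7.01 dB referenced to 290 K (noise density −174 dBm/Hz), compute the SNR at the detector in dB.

43.8 dB

Noise floor: N = −174 + 10 log₁₀(B) + NF
10 log₁₀(1.04×10⁷) = 70.17 dB
N = −174 + 70.17 + 7.01 = −96.82 dBm
SNR = P_sig − N = −53.0 − (−96.82) = 43.82 dB → 43.8 dB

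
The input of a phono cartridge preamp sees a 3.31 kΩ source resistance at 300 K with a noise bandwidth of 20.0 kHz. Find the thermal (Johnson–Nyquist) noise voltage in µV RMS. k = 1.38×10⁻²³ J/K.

V_n = √(4kTRB)
4kTRB = 4 × 1.38×10⁻²³ × 300 × 3.31×10³ × 2.00×10⁴ = 1.10×10⁻¹² V²
V_n = √(1.10×10⁻¹²) = 1.05×10⁻⁶ V = 1.05 µV

1.05 µV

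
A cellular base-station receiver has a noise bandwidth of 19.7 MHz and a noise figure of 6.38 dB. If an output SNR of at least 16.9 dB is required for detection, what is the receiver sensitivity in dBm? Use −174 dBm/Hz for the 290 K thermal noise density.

Sensitivity = −174 + 10 log₁₀(B) + NF + SNR_min
= −174 + 72.94 + 6.38 + 16.9
= −77.78 dBm → −77.8 dBm

−77.8 dBm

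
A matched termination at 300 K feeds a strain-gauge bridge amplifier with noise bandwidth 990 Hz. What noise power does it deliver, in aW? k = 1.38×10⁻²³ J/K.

4.10 aW

P_n = kTB = 1.38×10⁻²³ × 300 × 9.90×10² = 4.10×10⁻¹⁸ W = 4.10 aW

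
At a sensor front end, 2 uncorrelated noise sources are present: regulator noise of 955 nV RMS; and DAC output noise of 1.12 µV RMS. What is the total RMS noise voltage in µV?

1.47 µV

Uncorrelated sources add in power (mean-square): V_tot = √(ΣV_i²)
V_tot = √[(9.55×10⁻⁷)² + (1.12×10⁻⁶)²] = 1.47×10⁻⁶ V = 1.47 µV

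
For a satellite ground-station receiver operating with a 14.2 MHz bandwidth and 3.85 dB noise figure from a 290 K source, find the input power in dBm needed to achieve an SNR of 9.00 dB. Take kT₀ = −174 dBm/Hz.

−89.6 dBm

Sensitivity = −174 + 10 log₁₀(B) + NF + SNR_min
= −174 + 71.52 + 3.85 + 9.00
= −89.63 dBm → −89.6 dBm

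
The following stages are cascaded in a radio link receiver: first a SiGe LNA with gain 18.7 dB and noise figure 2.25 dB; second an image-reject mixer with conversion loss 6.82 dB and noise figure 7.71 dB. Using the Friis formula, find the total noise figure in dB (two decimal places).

2.42 dB

Convert to linear (a loss of L dB is a gain of −L dB): F_i = 10^(NF_i/10), G_i = 10^(G_i,dB/10)
  Stage 1: F_1 = 10^(2.25/10) = 1.679, G_1 = 10^(18.7/10) = 74.13
  Stage 2: F_2 = 10^(7.71/10) = 5.902, G_2 = 10^(−6.82/10) = 0.2080
Friis cascade:
  F = 1.679 + (5.902 − 1)/74.13 = 1.745
NF = 10 log₁₀(1.745) = 2.42 dB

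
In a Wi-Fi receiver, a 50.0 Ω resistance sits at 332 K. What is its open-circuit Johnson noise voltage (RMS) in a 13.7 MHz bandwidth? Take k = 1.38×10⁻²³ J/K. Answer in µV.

V_n = √(4kTRB)
4kTRB = 4 × 1.38×10⁻²³ × 332 × 5.00×10¹ × 1.37×10⁷ = 1.26×10⁻¹¹ V²
V_n = √(1.26×10⁻¹¹) = 3.54×10⁻⁶ V = 3.54 µV

3.54 µV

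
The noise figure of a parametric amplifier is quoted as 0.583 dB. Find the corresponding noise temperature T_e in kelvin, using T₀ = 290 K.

41.7 K

F = 10^(0.583/10) = 1.14367
T_e = (F − 1)·T₀ = (1.14367 − 1) × 290 = 41.7 K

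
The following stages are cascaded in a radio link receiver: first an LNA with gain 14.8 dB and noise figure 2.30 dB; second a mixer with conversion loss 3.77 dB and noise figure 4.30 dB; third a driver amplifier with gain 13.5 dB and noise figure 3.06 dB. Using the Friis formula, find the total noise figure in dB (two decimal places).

2.64 dB

Convert to linear (a loss of L dB is a gain of −L dB): F_i = 10^(NF_i/10), G_i = 10^(G_i,dB/10)
  Stage 1: F_1 = 10^(2.30/10) = 1.698, G_1 = 10^(14.8/10) = 30.20
  Stage 2: F_2 = 10^(4.30/10) = 2.692, G_2 = 10^(−3.77/10) = 0.4198
  Stage 3: F_3 = 10^(3.06/10) = 2.023, G_3 = 10^(13.5/10) = 22.39
Friis cascade:
  F = 1.698 + (2.692 − 1)/30.20 + (2.023 − 1)/12.68 = 1.835
NF = 10 log₁₀(1.835) = 2.64 dB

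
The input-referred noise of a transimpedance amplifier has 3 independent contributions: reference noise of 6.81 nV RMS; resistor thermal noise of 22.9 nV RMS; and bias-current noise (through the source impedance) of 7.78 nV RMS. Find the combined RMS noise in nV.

25.1 nV

Uncorrelated sources add in power (mean-square): V_tot = √(ΣV_i²)
V_tot = √[(6.81×10⁻⁹)² + (2.29×10⁻⁸)² + (7.78×10⁻⁹)²] = 2.51×10⁻⁸ V = 25.1 nV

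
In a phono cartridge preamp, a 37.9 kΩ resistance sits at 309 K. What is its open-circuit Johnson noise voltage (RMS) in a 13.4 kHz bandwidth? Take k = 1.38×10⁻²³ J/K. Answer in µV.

2.94 µV

V_n = √(4kTRB)
4kTRB = 4 × 1.38×10⁻²³ × 309 × 3.79×10⁴ × 1.34×10⁴ = 8.66×10⁻¹² V²
V_n = √(8.66×10⁻¹²) = 2.94×10⁻⁶ V = 2.94 µV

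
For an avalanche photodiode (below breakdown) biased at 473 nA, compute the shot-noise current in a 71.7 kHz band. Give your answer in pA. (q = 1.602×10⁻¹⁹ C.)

I_n = √(2qI·B)
2qI·B = 2 × 1.602×10⁻¹⁹ × 4.73×10⁻⁷ × 7.17×10⁴ = 1.09×10⁻²⁰ A²
I_n = √(1.09×10⁻²⁰) = 1.04×10⁻¹⁰ A = 104 pA

104 pA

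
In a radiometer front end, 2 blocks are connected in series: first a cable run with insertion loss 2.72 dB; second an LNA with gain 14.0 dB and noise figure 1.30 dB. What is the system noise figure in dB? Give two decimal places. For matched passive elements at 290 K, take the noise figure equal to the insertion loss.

Convert to linear (a loss of L dB is a gain of −L dB): F_i = 10^(NF_i/10), G_i = 10^(G_i,dB/10)
  Stage 1: F_1 = 10^(2.72/10) = 1.871, G_1 = 10^(−2.72/10) = 0.5346
  Stage 2: F_2 = 10^(1.30/10) = 1.349, G_2 = 10^(14.0/10) = 25.12
Friis cascade:
  F = 1.871 + (1.349 − 1)/0.5346 = 2.523
NF = 10 log₁₀(2.523) = 4.02 dB

4.02 dB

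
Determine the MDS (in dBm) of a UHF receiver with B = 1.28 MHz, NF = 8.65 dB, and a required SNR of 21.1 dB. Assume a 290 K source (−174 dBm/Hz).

−83.2 dBm

Sensitivity = −174 + 10 log₁₀(B) + NF + SNR_min
= −174 + 61.07 + 8.65 + 21.1
= −83.18 dBm → −83.2 dBm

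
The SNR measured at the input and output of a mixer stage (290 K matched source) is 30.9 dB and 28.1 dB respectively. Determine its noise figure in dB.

2.8 dB

NF (dB) = SNR_in(dB) − SNR_out(dB) when the source is at T₀
NF = 30.9 − 28.1 = 2.8 dB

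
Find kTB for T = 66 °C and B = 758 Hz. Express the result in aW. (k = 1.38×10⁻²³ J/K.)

T = 66 °C + 273.15 = 339.15 K
P_n = kTB = 1.38×10⁻²³ × 339.15 × 7.58×10² = 3.55×10⁻¹⁸ W = 3.55 aW

3.55 aW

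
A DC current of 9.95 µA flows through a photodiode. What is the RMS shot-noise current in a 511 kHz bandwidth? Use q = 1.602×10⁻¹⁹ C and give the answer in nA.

1.28 nA

I_n = √(2qI·B)
2qI·B = 2 × 1.602×10⁻¹⁹ × 9.95×10⁻⁶ × 5.11×10⁵ = 1.63×10⁻¹⁸ A²
I_n = √(1.63×10⁻¹⁸) = 1.28×10⁻⁹ A = 1.28 nA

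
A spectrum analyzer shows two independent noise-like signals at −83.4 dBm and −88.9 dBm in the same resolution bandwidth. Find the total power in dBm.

−82.3 dBm

Convert to linear, add, convert back:
P₁ = 4.57×10⁻¹² W, P₂ = 1.29×10⁻¹² W
P_tot = 5.86×10⁻¹² W → 10 log₁₀(P_tot / 10⁻³) = −82.3 dBm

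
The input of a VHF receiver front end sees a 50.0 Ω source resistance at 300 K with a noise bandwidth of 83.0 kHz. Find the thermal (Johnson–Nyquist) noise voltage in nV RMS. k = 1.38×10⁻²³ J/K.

V_n = √(4kTRB)
4kTRB = 4 × 1.38×10⁻²³ × 300 × 5.00×10¹ × 8.30×10⁴ = 6.87×10⁻¹⁴ V²
V_n = √(6.87×10⁻¹⁴) = 2.62×10⁻⁷ V = 262 nV

262 nV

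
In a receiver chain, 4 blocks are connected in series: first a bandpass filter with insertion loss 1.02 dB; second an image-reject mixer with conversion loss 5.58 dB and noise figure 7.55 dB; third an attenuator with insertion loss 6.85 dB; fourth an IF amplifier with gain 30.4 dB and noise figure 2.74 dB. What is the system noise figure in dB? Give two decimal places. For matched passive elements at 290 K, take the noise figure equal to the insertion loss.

Convert to linear (a loss of L dB is a gain of −L dB): F_i = 10^(NF_i/10), G_i = 10^(G_i,dB/10)
  Stage 1: F_1 = 10^(1.02/10) = 1.265, G_1 = 10^(−1.02/10) = 0.7907
  Stage 2: F_2 = 10^(7.55/10) = 5.689, G_2 = 10^(−5.58/10) = 0.2767
  Stage 3: F_3 = 10^(6.85/10) = 4.842, G_3 = 10^(−6.85/10) = 0.2065
  Stage 4: F_4 = 10^(2.74/10) = 1.879, G_4 = 10^(30.4/10) = 1096
Friis cascade:
  F = 1.265 + (5.689 − 1)/0.7907 + (4.842 − 1)/0.2188 + (1.879 − 1)/0.04519 = 44.21
NF = 10 log₁₀(44.21) = 16.46 dB

16.46 dB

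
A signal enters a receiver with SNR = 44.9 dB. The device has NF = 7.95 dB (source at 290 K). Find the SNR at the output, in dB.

By definition F = SNR_in/SNR_out, so in dB: SNR_out = SNR_in − NF
SNR_out = 44.9 − 7.95 = 36.95 dB

36.95 dB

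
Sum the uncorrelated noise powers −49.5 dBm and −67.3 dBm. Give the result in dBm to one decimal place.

Convert to linear, add, convert back:
P₁ = 1.12×10⁻⁸ W, P₂ = 1.86×10⁻¹⁰ W
P_tot = 1.14×10⁻⁸ W → 10 log₁₀(P_tot / 10⁻³) = −49.4 dBm

−49.4 dBm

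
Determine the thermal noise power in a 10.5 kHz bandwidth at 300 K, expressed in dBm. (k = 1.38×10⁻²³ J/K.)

−133.6 dBm

P_n = kTB = 1.38×10⁻²³ × 300 × 1.05×10⁴ = 4.35×10⁻¹⁷ W
In dBm: 10 log₁₀(4.35×10⁻¹⁷ / 10⁻³) = −133.6 dBm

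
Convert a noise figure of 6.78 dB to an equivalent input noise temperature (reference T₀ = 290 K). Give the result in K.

1092 K

F = 10^(6.78/10) = 4.76431
T_e = (F − 1)·T₀ = (4.76431 − 1) × 290 = 1092 K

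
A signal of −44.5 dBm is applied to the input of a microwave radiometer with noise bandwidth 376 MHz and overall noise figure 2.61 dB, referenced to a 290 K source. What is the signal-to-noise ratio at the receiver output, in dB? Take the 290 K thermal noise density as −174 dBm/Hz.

Noise floor: N = −174 + 10 log₁₀(B) + NF
10 log₁₀(3.76×10⁸) = 85.75 dB
N = −174 + 85.75 + 2.61 = −85.64 dBm
SNR = P_sig − N = −44.5 − (−85.64) = 41.14 dB → 41.1 dB

41.1 dB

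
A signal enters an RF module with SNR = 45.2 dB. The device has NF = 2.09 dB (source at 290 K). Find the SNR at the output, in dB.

43.11 dB

By definition F = SNR_in/SNR_out, so in dB: SNR_out = SNR_in − NF
SNR_out = 45.2 − 2.09 = 43.11 dB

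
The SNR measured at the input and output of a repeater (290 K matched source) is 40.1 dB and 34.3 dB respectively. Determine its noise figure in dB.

5.8 dB

NF (dB) = SNR_in(dB) − SNR_out(dB) when the source is at T₀
NF = 40.1 − 34.3 = 5.8 dB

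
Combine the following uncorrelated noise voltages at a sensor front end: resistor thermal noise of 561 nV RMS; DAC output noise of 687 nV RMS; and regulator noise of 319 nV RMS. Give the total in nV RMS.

Uncorrelated sources add in power (mean-square): V_tot = √(ΣV_i²)
V_tot = √[(5.61×10⁻⁷)² + (6.87×10⁻⁷)² + (3.19×10⁻⁷)²] = 9.43×10⁻⁷ V = 943 nV

943 nV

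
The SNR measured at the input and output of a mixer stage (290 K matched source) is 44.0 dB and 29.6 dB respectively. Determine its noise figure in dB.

NF (dB) = SNR_in(dB) − SNR_out(dB) when the source is at T₀
NF = 44.0 − 29.6 = 14.4 dB

14.4 dB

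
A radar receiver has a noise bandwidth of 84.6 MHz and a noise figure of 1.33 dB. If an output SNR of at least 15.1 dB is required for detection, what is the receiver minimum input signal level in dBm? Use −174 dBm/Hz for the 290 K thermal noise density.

Sensitivity = −174 + 10 log₁₀(B) + NF + SNR_min
= −174 + 79.27 + 1.33 + 15.1
= −78.30 dBm → −78.3 dBm

−78.3 dBm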